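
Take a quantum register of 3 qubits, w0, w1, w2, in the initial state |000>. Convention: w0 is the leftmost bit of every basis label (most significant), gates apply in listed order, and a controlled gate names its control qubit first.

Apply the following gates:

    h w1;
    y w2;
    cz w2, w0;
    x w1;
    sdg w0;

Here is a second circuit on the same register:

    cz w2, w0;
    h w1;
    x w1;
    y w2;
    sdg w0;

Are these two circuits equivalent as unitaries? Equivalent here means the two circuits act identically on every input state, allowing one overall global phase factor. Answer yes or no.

No: there is an input state on which the two circuits produce genuinely different outputs (not merely differing by a phase).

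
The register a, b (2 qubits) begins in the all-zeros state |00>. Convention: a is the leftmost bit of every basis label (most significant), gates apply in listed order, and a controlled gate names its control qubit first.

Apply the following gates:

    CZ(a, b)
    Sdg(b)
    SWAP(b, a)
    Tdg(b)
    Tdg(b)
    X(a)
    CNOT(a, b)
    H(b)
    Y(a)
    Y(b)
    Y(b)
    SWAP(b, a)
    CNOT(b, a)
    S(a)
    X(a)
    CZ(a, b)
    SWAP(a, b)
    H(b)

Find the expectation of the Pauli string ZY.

The observable ZY averages to -1.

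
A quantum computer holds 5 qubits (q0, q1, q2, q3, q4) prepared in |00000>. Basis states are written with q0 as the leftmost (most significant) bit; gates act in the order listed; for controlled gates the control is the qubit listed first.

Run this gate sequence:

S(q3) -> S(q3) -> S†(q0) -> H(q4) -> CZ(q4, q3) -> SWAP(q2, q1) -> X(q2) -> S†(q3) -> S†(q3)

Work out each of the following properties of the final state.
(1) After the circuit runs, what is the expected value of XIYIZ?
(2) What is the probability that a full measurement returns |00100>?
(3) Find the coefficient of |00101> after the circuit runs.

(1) The expectation value of XIYIZ is 0.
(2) Outcome |00100> occurs with probability 1/2.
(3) The final state's coefficient on |00101> equals sqrt(2)/2.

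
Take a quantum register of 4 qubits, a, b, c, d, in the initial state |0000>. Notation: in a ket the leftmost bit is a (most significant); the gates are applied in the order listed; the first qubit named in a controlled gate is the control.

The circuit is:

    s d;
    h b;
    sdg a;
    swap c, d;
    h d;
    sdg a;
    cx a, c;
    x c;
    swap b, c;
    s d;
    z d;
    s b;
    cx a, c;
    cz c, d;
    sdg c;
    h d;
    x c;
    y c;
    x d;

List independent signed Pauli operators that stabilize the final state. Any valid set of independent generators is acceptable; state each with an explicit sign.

The stabilizer group can be generated by +IIXZ, -IIZY, +ZIII, -IZII, among other valid generating sets.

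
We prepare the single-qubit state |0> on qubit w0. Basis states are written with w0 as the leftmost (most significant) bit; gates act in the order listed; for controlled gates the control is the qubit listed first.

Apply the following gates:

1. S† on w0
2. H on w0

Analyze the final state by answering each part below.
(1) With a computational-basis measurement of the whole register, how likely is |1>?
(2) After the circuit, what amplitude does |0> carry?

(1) The probability of measuring |1> is 1/2.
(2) |0> carries amplitude sqrt(2)/2 in the final state.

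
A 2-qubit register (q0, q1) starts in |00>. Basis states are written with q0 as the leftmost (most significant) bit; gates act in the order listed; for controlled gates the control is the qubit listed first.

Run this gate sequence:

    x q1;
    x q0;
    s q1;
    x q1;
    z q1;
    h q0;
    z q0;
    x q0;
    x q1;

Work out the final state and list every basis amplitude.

The resulting statevector has amplitude 0 on |00>, sqrt(2)*I/2 on |01>, 0 on |10>, sqrt(2)*I/2 on |11>.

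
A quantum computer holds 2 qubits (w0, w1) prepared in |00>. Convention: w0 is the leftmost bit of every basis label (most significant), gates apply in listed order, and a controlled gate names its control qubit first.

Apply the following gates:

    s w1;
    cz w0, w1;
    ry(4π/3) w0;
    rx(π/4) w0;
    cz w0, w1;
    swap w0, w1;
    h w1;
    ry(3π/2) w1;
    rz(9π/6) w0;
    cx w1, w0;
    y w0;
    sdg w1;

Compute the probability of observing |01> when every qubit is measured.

The probability of measuring |01> is sqrt(2)/8 + 1/2.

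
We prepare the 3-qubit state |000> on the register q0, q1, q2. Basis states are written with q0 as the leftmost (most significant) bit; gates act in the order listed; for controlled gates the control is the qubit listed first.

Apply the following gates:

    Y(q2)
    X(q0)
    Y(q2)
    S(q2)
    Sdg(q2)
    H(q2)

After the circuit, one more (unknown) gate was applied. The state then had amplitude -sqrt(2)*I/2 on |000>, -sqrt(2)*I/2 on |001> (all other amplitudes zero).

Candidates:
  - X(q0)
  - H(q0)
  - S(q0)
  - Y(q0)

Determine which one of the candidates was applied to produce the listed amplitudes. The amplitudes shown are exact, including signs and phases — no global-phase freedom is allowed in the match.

The unique candidate consistent with the amplitudes is Y(q0). Key observation: gates 4-5 undo each other exactly, leaving only the rest of the circuit to track.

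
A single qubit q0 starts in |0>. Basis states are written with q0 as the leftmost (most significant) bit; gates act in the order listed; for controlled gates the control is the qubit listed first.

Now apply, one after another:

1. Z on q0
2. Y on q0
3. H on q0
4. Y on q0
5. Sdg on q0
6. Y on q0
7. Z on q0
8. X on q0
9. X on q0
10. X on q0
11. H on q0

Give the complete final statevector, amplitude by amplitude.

After the circuit, the state carries amplitude 1/2 + I/2 on |0>, -1/2 + I/2 on |1>.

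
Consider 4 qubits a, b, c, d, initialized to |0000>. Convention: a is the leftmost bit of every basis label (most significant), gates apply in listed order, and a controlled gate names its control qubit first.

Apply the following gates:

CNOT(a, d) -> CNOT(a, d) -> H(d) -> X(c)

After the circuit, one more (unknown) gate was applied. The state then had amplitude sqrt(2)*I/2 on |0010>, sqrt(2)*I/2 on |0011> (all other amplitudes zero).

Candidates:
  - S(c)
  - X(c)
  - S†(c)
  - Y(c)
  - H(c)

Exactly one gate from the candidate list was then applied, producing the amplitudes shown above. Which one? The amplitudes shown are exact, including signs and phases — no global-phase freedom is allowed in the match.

The unique candidate consistent with the amplitudes is S(c). Key observation: the block from step 1 through step 2 cancels to the identity and can be dropped.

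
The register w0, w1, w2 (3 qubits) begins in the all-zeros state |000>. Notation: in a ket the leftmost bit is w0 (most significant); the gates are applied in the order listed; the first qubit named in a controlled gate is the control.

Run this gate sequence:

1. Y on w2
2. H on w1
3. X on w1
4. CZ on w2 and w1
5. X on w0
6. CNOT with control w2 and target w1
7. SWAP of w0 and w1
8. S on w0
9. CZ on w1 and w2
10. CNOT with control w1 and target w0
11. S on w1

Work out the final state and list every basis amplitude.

The final amplitudes are sqrt(2)*I/2 on |011>, -sqrt(2)/2 on |111>, and 0 on every other basis state.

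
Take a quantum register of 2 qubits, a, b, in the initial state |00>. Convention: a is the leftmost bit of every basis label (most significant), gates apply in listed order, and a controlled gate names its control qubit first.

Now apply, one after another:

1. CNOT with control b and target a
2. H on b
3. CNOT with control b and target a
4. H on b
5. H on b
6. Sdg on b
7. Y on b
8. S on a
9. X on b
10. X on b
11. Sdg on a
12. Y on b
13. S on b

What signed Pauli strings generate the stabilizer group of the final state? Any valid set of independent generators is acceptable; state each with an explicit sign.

The stabilizer group can be generated by +XX, +ZZ, among other valid generating sets. Key observation: the block from step 6 through step 13 cancels to the identity and can be dropped.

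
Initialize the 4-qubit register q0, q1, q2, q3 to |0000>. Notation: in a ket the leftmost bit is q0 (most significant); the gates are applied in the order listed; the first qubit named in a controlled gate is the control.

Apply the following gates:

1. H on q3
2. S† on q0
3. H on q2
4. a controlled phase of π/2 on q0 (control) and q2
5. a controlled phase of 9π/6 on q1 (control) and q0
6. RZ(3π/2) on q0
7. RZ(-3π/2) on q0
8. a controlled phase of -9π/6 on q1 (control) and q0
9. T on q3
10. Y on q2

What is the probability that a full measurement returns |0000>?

Outcome |0000> occurs with probability 1/4. Key observation: steps 5-8 multiply out to the identity, so the circuit reduces to the remaining gates.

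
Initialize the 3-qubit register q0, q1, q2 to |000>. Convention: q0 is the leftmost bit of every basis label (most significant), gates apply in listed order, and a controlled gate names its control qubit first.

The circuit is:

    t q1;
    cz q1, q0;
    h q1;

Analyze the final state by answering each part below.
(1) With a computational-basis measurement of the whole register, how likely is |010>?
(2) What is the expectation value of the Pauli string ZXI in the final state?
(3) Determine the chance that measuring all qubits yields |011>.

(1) A full measurement returns |010> with probability 1/2.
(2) The observable ZXI averages to 1.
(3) The probability of measuring |011> is 0.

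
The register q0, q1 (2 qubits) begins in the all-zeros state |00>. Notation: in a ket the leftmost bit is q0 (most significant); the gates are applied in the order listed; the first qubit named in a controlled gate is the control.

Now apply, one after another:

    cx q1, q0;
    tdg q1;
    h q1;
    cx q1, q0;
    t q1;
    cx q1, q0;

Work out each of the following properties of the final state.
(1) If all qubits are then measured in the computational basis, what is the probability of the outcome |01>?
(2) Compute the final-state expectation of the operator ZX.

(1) The probability of measuring |01> is 1/2.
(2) In the final state, ZX has expectation sqrt(2)/2.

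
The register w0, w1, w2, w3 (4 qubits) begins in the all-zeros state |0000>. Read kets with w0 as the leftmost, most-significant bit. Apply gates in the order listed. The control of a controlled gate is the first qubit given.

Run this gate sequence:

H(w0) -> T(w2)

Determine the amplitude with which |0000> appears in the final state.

The amplitude on |0000> is sqrt(2)/2.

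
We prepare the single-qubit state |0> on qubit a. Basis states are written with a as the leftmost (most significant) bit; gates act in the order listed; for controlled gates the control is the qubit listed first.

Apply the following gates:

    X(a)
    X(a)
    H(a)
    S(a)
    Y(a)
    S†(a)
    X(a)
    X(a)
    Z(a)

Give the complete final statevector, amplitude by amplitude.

The resulting statevector has amplitude sqrt(2)/2 on |0>, -sqrt(2)/2 on |1>.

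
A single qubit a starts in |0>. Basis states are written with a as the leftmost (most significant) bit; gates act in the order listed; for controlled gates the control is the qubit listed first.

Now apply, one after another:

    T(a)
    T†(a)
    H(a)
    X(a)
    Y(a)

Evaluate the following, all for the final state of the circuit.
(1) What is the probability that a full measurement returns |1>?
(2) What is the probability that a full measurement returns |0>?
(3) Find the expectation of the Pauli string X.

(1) A full measurement returns |1> with probability 1/2.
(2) A full measurement returns |0> with probability 1/2.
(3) The observable X averages to -1.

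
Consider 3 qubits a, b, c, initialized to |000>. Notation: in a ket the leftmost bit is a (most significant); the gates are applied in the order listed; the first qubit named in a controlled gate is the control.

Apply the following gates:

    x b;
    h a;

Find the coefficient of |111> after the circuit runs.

|111> carries amplitude 0 in the final state.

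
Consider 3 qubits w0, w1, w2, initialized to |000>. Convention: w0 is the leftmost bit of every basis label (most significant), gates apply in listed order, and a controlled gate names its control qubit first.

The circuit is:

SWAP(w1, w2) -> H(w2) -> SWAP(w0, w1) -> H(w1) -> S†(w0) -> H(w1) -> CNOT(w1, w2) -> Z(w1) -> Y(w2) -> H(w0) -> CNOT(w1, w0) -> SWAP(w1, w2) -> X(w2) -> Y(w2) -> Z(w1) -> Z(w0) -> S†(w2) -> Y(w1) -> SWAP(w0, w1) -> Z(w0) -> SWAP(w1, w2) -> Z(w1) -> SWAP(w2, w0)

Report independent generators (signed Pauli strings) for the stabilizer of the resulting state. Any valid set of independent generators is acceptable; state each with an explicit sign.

The final state is stabilized by the group generated by -XII, +IIX, +IZI; other independent generating sets are equally valid.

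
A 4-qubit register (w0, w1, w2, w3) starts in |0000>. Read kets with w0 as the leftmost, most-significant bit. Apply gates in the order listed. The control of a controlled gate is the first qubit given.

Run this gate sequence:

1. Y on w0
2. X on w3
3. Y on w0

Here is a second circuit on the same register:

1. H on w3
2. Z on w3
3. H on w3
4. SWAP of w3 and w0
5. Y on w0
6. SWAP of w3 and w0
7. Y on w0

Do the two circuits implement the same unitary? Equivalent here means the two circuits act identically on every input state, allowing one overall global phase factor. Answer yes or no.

No: there is an input state on which the two circuits produce genuinely different outputs (not merely differing by a phase).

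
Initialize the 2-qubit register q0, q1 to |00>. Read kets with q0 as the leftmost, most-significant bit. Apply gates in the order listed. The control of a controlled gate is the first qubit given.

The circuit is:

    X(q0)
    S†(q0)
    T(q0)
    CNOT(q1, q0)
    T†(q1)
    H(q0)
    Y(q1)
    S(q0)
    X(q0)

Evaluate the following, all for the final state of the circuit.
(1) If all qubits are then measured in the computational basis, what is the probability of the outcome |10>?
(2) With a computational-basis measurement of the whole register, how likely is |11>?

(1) Outcome |10> occurs with probability 0.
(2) A full measurement returns |11> with probability 1/2.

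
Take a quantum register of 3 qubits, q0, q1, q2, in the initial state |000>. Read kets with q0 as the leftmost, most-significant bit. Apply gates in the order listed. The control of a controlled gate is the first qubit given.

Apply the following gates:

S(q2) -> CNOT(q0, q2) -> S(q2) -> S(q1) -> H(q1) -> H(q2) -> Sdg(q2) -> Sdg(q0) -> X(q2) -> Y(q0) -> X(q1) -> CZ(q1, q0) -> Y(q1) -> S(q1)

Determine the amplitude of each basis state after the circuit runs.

The resulting statevector has amplitude 0 on |000>, 0 on |001>, 0 on |010>, 0 on |011>, I/2 on |100>, -1/2 on |101>, -1/2 on |110>, -I/2 on |111>.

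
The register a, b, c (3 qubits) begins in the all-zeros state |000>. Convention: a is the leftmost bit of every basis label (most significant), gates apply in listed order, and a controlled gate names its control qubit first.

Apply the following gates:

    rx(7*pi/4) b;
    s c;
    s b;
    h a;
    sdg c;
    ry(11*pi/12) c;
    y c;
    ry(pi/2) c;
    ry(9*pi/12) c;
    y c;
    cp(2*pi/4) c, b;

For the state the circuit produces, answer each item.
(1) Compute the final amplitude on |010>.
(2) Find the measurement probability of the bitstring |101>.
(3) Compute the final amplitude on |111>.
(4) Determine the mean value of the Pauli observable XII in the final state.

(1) The final state's coefficient on |010> equals sqrt(2 - sqrt(2))*(-sqrt(3) - 1)/8.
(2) A full measurement returns |101> with probability -sqrt(3)/16 - sqrt(6)/32 + sqrt(2)/16 + 1/8.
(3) |111> carries amplitude -sqrt(3)*I*sqrt(2 - sqrt(2))/8 + I*sqrt(2 - sqrt(2))/8 in the final state.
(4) The observable XII averages to 1.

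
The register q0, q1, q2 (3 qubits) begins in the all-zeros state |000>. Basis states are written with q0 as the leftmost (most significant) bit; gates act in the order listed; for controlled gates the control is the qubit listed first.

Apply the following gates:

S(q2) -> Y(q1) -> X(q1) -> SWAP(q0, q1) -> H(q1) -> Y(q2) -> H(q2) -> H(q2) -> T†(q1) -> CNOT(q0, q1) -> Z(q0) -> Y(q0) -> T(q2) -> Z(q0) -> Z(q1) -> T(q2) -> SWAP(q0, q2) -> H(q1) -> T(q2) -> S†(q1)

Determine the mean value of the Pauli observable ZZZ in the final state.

In the final state, ZZZ has expectation -sqrt(2)/2.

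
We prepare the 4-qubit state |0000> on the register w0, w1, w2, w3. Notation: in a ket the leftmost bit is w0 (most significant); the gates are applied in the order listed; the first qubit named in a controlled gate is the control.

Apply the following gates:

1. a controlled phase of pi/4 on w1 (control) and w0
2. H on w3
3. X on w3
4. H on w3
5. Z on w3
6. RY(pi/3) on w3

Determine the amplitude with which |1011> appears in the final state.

|1011> carries amplitude 0 in the final state.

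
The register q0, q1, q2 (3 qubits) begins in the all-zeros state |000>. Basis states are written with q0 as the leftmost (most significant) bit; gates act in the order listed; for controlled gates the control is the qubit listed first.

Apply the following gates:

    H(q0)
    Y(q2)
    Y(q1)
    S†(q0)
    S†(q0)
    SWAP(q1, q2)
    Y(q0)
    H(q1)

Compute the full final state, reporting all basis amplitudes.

After the circuit, the state carries amplitude 0 on |000>, -I/2 on |001>, 0 on |010>, I/2 on |011>, 0 on |100>, -I/2 on |101>, 0 on |110>, I/2 on |111>.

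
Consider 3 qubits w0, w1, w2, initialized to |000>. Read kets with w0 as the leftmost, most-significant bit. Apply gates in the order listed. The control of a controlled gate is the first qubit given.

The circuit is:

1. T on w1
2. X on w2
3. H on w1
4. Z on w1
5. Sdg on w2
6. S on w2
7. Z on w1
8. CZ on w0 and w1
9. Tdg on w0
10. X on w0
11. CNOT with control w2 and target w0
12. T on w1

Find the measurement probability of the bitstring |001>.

The probability of measuring |001> is 1/2. Key observation: the block from step 4 through step 7 cancels to the identity and can be dropped.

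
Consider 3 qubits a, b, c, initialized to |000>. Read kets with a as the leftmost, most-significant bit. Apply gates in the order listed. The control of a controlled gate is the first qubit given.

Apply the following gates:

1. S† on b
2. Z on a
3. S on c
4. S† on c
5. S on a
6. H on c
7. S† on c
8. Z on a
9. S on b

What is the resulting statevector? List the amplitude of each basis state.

The resulting statevector has amplitude sqrt(2)/2 on |000>, -sqrt(2)*I/2 on |001>, and 0 on every other basis state.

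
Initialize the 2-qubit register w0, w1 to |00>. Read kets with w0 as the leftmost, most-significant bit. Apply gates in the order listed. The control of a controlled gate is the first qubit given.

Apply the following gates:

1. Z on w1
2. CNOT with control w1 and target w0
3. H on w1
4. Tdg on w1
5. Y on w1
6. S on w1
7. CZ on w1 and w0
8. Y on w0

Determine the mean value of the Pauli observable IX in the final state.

The expectation value of IX is sqrt(2)/2.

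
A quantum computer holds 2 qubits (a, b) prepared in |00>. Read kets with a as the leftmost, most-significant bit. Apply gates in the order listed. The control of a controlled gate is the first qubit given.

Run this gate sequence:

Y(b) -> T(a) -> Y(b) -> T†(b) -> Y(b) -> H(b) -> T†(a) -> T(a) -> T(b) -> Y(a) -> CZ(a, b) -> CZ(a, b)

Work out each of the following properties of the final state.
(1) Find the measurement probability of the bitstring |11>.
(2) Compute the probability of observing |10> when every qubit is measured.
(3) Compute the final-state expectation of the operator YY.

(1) The probability of measuring |11> is 1/2.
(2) Outcome |10> occurs with probability 1/2.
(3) The observable YY averages to 0.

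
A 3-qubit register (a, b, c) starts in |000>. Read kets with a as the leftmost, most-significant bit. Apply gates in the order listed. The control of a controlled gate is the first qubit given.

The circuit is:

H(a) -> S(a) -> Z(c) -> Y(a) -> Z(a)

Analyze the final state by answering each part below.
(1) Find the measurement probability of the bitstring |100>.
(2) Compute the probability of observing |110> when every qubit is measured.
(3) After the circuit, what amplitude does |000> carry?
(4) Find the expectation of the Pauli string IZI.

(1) A full measurement returns |100> with probability 1/2.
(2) A full measurement returns |110> with probability 0.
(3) The final state's coefficient on |000> equals sqrt(2)/2.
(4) The observable IZI averages to 1.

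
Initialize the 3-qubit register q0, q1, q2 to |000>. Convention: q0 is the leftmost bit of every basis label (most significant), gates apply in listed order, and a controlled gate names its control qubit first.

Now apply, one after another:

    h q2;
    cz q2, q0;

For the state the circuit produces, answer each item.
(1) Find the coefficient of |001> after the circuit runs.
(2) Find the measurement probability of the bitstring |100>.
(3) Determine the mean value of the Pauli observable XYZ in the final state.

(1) The amplitude on |001> is sqrt(2)/2.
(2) The probability of measuring |100> is 0.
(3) In the final state, XYZ has expectation 0.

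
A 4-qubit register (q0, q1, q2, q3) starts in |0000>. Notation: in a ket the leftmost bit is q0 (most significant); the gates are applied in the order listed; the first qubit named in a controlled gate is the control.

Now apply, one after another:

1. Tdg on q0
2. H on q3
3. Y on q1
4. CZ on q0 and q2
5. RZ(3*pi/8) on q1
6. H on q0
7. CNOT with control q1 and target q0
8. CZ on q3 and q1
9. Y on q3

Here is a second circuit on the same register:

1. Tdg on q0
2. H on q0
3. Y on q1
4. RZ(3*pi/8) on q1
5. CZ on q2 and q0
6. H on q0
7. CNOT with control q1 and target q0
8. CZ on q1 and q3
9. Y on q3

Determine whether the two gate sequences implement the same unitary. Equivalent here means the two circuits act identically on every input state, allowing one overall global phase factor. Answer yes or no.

No, they are not equivalent — no single phase factor reconciles the two unitaries.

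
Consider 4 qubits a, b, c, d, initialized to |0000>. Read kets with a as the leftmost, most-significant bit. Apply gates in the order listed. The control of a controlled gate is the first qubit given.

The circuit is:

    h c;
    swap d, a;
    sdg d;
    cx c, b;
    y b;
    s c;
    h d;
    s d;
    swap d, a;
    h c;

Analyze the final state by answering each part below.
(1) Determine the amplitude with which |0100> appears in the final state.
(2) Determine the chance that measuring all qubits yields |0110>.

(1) |0100> carries amplitude sqrt(2)*I/4 in the final state.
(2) A full measurement returns |0110> with probability 1/8.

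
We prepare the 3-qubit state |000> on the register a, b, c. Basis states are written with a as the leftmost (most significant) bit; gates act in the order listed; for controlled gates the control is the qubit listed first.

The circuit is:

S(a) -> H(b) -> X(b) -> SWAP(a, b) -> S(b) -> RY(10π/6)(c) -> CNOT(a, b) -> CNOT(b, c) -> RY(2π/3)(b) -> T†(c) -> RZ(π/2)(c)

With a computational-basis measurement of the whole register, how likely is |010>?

The probability of measuring |010> is 9/32.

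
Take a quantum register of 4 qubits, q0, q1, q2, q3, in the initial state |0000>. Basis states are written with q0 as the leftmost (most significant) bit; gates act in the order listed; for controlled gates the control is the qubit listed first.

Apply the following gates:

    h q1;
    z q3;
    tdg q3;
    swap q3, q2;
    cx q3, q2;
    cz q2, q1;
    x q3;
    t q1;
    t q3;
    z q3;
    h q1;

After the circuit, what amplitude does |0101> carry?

|0101> carries amplitude -exp(I*pi/4)/2 + I/2 in the final state.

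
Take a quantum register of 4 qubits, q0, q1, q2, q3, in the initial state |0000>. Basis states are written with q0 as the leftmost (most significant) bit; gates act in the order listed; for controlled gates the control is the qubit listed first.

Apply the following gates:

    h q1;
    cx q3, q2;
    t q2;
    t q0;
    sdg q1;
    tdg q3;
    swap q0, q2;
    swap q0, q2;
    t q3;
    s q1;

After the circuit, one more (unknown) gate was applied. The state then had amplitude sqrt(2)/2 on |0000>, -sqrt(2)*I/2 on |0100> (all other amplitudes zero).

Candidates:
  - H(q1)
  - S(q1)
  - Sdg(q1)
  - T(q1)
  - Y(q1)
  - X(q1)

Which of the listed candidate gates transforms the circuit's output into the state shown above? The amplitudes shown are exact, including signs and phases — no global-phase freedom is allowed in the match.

The unique candidate consistent with the amplitudes is Sdg(q1). Key observation: steps 5-10 multiply out to the identity, so the circuit reduces to the remaining gates.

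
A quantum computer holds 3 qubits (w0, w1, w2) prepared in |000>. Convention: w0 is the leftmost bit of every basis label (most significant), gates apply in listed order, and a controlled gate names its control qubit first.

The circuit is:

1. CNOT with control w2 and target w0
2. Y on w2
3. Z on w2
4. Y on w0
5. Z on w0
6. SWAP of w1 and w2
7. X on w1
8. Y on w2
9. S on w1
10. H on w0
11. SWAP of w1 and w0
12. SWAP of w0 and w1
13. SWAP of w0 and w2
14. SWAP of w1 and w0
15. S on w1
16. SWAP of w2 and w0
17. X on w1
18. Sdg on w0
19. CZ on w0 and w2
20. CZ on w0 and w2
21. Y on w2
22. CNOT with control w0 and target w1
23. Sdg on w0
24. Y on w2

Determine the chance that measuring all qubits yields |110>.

The probability of measuring |110> is 1/2.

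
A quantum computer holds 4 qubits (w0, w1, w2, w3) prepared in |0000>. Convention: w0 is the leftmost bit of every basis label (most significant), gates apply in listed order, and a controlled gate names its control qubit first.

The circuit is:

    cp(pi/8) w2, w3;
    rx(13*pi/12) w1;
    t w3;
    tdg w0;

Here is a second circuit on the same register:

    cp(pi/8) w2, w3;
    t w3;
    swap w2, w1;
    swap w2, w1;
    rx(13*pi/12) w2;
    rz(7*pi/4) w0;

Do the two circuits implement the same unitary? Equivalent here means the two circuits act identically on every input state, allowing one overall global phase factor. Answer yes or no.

No: there is an input state on which the two circuits produce genuinely different outputs (not merely differing by a phase).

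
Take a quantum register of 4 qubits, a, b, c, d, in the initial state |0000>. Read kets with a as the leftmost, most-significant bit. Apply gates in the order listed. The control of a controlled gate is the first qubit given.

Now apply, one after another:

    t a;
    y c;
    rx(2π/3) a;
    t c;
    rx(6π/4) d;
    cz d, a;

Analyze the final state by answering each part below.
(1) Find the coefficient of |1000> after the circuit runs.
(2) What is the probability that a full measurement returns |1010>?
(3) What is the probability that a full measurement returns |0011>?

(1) The final state's coefficient on |1000> equals 0.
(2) A full measurement returns |1010> with probability 3/8.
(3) Outcome |0011> occurs with probability 1/8.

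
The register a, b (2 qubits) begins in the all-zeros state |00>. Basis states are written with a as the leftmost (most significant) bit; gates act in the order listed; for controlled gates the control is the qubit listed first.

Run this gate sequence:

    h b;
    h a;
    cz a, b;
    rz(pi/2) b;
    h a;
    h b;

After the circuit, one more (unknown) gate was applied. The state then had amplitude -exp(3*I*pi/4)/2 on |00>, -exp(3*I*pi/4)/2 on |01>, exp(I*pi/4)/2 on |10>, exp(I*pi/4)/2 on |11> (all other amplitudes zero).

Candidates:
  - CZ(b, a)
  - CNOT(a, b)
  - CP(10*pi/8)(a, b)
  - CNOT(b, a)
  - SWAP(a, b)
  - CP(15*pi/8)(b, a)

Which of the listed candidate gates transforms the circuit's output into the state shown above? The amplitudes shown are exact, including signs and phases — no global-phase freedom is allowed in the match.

It was CZ(b, a) that produced the state shown.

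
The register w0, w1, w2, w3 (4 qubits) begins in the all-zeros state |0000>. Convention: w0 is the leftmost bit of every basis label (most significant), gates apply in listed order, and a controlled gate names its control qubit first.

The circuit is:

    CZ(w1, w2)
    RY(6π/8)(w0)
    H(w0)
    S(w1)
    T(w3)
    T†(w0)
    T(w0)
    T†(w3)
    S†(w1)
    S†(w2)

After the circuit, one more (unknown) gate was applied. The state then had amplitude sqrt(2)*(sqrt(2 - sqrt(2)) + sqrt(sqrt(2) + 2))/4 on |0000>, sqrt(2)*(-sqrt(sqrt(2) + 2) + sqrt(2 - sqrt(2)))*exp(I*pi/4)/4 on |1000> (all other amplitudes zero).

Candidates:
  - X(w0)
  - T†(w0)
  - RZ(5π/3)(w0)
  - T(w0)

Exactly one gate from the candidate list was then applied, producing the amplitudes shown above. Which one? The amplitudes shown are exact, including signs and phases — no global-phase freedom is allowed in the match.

The applied gate was T(w0). Key observation: the block from step 4 through step 9 cancels to the identity and can be dropped.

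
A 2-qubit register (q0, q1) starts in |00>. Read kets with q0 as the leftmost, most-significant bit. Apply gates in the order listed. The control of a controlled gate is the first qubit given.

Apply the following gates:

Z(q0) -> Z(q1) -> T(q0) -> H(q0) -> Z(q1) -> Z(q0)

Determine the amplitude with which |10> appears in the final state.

The final state's coefficient on |10> equals -sqrt(2)/2.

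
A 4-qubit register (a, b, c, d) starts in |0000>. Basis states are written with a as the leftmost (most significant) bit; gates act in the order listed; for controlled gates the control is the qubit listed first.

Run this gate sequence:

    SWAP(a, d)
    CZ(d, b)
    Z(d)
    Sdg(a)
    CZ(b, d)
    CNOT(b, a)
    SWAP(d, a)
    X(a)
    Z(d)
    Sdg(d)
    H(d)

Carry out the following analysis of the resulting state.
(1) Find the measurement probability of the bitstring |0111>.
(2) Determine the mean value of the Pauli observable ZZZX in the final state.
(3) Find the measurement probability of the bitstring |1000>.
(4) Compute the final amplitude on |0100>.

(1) A full measurement returns |0111> with probability 0.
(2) In the final state, ZZZX has expectation -1.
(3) The probability of measuring |1000> is 1/2.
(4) The amplitude on |0100> is 0.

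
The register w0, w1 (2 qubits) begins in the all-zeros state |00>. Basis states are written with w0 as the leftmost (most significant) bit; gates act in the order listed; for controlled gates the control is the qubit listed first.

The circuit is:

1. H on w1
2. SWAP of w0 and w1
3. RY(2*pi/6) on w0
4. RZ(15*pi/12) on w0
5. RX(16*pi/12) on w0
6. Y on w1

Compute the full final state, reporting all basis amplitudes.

The resulting statevector has amplitude 0 on |00>, (-sqrt(2)*I + sqrt(6)*I + (sqrt(6) + 3*sqrt(2))*exp(I*pi/4))*exp(3*I*pi/8)/8 on |01>, 0 on |10>, (-3*sqrt(2) + sqrt(6) - (sqrt(2) + sqrt(6))*exp(3*I*pi/4))*exp(3*I*pi/8)/8 on |11>.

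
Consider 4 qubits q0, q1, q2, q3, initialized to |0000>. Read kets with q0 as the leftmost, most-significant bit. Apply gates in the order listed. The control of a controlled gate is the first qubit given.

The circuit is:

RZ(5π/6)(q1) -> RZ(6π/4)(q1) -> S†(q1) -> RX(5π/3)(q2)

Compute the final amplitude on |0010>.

The amplitude on |0010> is exp(I*pi/3)/2.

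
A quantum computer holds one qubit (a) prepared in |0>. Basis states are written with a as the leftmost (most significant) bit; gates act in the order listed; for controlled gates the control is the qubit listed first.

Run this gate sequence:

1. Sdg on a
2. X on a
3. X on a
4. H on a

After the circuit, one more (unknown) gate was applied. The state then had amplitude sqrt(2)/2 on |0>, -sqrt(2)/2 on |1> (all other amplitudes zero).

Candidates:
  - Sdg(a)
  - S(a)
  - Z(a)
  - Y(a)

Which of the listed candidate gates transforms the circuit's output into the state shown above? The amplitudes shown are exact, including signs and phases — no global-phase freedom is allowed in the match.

The unique candidate consistent with the amplitudes is Z(a). Key observation: the block from step 2 through step 3 cancels to the identity and can be dropped.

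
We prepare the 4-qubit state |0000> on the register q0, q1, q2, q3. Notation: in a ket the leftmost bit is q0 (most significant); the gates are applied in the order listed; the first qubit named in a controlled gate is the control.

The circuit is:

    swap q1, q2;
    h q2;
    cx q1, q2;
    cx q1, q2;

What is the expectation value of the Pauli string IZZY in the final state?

The observable IZZY averages to 0. Key observation: steps 3-4 multiply out to the identity, so the circuit reduces to the remaining gates.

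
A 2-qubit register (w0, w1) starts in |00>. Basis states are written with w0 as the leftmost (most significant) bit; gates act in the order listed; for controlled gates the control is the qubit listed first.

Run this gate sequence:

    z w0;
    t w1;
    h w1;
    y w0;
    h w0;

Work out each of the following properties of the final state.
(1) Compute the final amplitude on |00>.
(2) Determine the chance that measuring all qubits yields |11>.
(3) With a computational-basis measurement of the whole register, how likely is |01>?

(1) The final state's coefficient on |00> equals I/2.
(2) A full measurement returns |11> with probability 1/4.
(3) The probability of measuring |01> is 1/4.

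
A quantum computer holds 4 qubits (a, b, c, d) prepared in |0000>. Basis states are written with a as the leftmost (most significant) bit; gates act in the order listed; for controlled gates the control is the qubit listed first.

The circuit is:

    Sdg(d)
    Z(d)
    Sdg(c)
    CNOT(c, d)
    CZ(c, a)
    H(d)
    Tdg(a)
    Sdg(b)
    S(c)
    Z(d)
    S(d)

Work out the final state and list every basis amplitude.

The final amplitudes are sqrt(2)/2 on |0000>, -sqrt(2)*I/2 on |0001>, and 0 on every other basis state.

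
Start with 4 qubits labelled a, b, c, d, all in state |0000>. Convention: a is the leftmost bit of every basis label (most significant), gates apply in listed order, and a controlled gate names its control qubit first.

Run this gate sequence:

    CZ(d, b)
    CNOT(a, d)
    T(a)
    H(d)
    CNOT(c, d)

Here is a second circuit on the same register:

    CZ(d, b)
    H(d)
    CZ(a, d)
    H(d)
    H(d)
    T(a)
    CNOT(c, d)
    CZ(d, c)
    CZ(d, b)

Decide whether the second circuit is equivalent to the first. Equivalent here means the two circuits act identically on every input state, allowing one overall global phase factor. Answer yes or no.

No, they are not equivalent — no single phase factor reconciles the two unitaries.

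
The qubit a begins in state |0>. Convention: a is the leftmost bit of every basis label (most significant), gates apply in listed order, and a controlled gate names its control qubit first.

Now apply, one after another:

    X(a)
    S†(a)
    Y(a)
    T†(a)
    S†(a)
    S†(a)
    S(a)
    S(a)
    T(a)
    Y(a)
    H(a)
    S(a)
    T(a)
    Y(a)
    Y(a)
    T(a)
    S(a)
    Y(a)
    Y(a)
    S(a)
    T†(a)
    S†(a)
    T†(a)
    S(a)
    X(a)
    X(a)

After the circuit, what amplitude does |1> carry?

|1> carries amplitude sqrt(2)/2 in the final state.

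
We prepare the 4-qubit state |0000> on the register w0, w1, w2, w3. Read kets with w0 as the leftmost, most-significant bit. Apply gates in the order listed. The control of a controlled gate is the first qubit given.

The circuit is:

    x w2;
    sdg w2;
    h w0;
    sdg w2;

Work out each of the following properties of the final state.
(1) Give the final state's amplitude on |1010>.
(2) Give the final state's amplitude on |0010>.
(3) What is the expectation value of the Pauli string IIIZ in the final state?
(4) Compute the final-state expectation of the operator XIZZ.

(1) |1010> carries amplitude -sqrt(2)/2 in the final state.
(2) The final state's coefficient on |0010> equals -sqrt(2)/2.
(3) In the final state, IIIZ has expectation 1.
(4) In the final state, XIZZ has expectation -1.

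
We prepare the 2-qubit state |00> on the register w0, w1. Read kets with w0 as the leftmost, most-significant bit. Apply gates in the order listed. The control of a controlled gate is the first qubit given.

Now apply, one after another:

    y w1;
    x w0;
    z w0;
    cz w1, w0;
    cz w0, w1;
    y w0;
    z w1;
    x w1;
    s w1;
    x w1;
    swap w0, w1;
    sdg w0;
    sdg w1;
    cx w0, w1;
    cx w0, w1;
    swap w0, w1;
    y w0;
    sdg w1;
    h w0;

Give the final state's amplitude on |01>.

The amplitude on |01> is -sqrt(2)*I/2.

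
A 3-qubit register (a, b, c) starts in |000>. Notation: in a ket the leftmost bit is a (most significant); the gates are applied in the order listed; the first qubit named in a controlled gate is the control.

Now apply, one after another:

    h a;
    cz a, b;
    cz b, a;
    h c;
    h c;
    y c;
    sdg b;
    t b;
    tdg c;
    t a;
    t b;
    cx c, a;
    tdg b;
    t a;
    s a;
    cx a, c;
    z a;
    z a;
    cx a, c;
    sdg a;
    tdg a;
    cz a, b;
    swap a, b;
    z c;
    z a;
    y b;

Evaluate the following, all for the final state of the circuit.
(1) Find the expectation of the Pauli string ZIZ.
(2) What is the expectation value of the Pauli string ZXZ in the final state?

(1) In the final state, ZIZ has expectation -1. Key observation: gates 14-21 undo each other exactly, leaving only the rest of the circuit to track.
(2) The observable ZXZ averages to sqrt(2)/2.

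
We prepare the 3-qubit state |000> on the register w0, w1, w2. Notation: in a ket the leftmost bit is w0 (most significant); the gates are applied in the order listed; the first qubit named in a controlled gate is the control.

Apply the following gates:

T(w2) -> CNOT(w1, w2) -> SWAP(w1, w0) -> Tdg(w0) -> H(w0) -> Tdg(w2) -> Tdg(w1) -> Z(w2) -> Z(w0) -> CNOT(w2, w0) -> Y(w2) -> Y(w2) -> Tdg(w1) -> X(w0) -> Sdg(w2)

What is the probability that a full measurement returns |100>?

Outcome |100> occurs with probability 1/2.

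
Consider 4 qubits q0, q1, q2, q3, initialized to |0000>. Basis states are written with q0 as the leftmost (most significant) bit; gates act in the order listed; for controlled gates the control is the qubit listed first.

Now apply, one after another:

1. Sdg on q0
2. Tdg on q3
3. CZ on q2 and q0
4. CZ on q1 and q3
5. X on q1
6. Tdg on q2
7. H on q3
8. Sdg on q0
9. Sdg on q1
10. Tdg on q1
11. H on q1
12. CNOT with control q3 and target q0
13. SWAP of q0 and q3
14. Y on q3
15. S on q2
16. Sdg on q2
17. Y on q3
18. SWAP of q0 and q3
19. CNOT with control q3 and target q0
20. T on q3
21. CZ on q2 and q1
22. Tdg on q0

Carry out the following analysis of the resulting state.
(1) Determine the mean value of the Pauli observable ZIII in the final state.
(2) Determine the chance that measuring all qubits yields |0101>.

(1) The observable ZIII averages to 1. Key observation: steps 12-19 multiply out to the identity, so the circuit reduces to the remaining gates.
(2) Outcome |0101> occurs with probability 1/4.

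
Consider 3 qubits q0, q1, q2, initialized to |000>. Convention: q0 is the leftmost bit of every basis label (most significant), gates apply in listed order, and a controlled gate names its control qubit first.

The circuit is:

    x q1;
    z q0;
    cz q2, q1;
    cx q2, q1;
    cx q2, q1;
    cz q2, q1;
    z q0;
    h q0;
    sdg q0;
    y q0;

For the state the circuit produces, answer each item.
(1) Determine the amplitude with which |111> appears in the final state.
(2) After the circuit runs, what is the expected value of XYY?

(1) The final state's coefficient on |111> equals 0. Key observation: gates 2-7 undo each other exactly, leaving only the rest of the circuit to track.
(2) The observable XYY averages to 0.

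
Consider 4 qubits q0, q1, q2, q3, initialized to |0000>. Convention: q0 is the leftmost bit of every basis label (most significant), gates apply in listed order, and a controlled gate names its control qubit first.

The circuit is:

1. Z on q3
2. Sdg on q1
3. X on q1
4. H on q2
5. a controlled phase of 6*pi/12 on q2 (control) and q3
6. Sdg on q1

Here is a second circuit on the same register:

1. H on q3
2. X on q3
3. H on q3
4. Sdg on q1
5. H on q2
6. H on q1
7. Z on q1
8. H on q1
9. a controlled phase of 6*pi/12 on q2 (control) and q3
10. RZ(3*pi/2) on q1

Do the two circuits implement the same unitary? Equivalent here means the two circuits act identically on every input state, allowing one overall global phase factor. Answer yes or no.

Yes: on every input state the two circuits agree up to one overall phase factor.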